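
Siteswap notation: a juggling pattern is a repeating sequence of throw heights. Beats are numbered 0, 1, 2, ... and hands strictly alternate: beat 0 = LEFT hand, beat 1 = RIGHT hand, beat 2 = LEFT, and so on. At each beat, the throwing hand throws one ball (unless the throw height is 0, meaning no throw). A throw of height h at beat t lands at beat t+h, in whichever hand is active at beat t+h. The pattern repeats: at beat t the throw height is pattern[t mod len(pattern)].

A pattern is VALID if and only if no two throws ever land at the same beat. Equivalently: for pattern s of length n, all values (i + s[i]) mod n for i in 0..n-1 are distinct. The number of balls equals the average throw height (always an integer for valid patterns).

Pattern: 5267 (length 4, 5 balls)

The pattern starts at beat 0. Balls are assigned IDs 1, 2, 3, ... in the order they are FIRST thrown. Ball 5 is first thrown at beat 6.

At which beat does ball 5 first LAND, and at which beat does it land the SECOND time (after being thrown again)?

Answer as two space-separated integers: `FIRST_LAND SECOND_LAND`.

Beat 0 (L): throw ball1 h=5 -> lands@5:R; in-air after throw: [b1@5:R]
Beat 1 (R): throw ball2 h=2 -> lands@3:R; in-air after throw: [b2@3:R b1@5:R]
Beat 2 (L): throw ball3 h=6 -> lands@8:L; in-air after throw: [b2@3:R b1@5:R b3@8:L]
Beat 3 (R): throw ball2 h=7 -> lands@10:L; in-air after throw: [b1@5:R b3@8:L b2@10:L]
Beat 4 (L): throw ball4 h=5 -> lands@9:R; in-air after throw: [b1@5:R b3@8:L b4@9:R b2@10:L]
Beat 5 (R): throw ball1 h=2 -> lands@7:R; in-air after throw: [b1@7:R b3@8:L b4@9:R b2@10:L]
Beat 6 (L): throw ball5 h=6 -> lands@12:L; in-air after throw: [b1@7:R b3@8:L b4@9:R b2@10:L b5@12:L]
Beat 7 (R): throw ball1 h=7 -> lands@14:L; in-air after throw: [b3@8:L b4@9:R b2@10:L b5@12:L b1@14:L]
Beat 8 (L): throw ball3 h=5 -> lands@13:R; in-air after throw: [b4@9:R b2@10:L b5@12:L b3@13:R b1@14:L]
Beat 9 (R): throw ball4 h=2 -> lands@11:R; in-air after throw: [b2@10:L b4@11:R b5@12:L b3@13:R b1@14:L]
Beat 10 (L): throw ball2 h=6 -> lands@16:L; in-air after throw: [b4@11:R b5@12:L b3@13:R b1@14:L b2@16:L]
Beat 11 (R): throw ball4 h=7 -> lands@18:L; in-air after throw: [b5@12:L b3@13:R b1@14:L b2@16:L b4@18:L]
Beat 12 (L): throw ball5 h=5 -> lands@17:R; in-air after throw: [b3@13:R b1@14:L b2@16:L b5@17:R b4@18:L]
Beat 13 (R): throw ball3 h=2 -> lands@15:R; in-air after throw: [b1@14:L b3@15:R b2@16:L b5@17:R b4@18:L]
Beat 14 (L): throw ball1 h=6 -> lands@20:L; in-air after throw: [b3@15:R b2@16:L b5@17:R b4@18:L b1@20:L]
Beat 15 (R): throw ball3 h=7 -> lands@22:L; in-air after throw: [b2@16:L b5@17:R b4@18:L b1@20:L b3@22:L]
Beat 16 (L): throw ball2 h=5 -> lands@21:R; in-air after throw: [b5@17:R b4@18:L b1@20:L b2@21:R b3@22:L]
Beat 17 (R): throw ball5 h=2 -> lands@19:R; in-air after throw: [b4@18:L b5@19:R b1@20:L b2@21:R b3@22:L]
Ball 5: thrown@6 h=6 -> first land @12; rethrown@12 h=5 -> second land @17

Answer: 12 17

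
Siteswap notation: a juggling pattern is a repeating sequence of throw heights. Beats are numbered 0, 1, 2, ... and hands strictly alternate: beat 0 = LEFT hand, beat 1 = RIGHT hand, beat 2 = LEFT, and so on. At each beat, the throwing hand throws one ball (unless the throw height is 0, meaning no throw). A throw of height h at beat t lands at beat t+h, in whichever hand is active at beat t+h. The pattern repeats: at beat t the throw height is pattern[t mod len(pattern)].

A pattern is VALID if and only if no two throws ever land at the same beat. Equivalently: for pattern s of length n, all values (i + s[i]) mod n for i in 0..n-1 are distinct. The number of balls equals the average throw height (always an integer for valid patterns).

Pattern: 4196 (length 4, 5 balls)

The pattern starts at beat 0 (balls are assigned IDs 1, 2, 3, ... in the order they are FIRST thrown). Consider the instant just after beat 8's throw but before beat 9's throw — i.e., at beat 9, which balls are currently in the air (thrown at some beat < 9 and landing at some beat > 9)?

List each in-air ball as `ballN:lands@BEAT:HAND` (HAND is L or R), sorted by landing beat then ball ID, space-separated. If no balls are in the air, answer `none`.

Beat 0 (L): throw ball1 h=4 -> lands@4:L; in-air after throw: [b1@4:L]
Beat 1 (R): throw ball2 h=1 -> lands@2:L; in-air after throw: [b2@2:L b1@4:L]
Beat 2 (L): throw ball2 h=9 -> lands@11:R; in-air after throw: [b1@4:L b2@11:R]
Beat 3 (R): throw ball3 h=6 -> lands@9:R; in-air after throw: [b1@4:L b3@9:R b2@11:R]
Beat 4 (L): throw ball1 h=4 -> lands@8:L; in-air after throw: [b1@8:L b3@9:R b2@11:R]
Beat 5 (R): throw ball4 h=1 -> lands@6:L; in-air after throw: [b4@6:L b1@8:L b3@9:R b2@11:R]
Beat 6 (L): throw ball4 h=9 -> lands@15:R; in-air after throw: [b1@8:L b3@9:R b2@11:R b4@15:R]
Beat 7 (R): throw ball5 h=6 -> lands@13:R; in-air after throw: [b1@8:L b3@9:R b2@11:R b5@13:R b4@15:R]
Beat 8 (L): throw ball1 h=4 -> lands@12:L; in-air after throw: [b3@9:R b2@11:R b1@12:L b5@13:R b4@15:R]
Beat 9 (R): throw ball3 h=1 -> lands@10:L; in-air after throw: [b3@10:L b2@11:R b1@12:L b5@13:R b4@15:R]

Answer: ball2:lands@11:R ball1:lands@12:L ball5:lands@13:R ball4:lands@15:R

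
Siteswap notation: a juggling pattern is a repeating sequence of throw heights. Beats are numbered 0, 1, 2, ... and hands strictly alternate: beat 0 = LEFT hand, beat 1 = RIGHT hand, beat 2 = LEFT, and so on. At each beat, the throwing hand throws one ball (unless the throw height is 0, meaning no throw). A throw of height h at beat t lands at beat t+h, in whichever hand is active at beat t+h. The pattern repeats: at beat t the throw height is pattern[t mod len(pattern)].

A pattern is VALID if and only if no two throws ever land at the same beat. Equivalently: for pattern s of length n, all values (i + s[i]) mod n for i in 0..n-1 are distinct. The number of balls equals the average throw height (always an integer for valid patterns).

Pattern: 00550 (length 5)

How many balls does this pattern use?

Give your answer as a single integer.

Pattern = [0, 0, 5, 5, 0], length n = 5
  position 0: throw height = 0, running sum = 0
  position 1: throw height = 0, running sum = 0
  position 2: throw height = 5, running sum = 5
  position 3: throw height = 5, running sum = 10
  position 4: throw height = 0, running sum = 10
Total sum = 10; balls = sum / n = 10 / 5 = 2

Answer: 2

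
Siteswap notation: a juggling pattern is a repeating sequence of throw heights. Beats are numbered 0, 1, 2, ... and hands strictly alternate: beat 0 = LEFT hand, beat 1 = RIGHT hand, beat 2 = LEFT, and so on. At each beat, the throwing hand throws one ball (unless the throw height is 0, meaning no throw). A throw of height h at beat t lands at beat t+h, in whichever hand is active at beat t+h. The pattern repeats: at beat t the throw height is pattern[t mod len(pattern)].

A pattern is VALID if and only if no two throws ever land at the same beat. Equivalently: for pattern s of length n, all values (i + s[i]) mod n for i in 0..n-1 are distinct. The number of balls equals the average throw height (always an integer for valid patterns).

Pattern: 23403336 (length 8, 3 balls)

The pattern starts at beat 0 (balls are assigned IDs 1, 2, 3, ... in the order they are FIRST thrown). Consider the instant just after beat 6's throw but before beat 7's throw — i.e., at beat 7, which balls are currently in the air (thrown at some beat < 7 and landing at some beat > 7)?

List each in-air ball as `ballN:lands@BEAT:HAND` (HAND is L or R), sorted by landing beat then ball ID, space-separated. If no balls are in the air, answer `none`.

Beat 0 (L): throw ball1 h=2 -> lands@2:L; in-air after throw: [b1@2:L]
Beat 1 (R): throw ball2 h=3 -> lands@4:L; in-air after throw: [b1@2:L b2@4:L]
Beat 2 (L): throw ball1 h=4 -> lands@6:L; in-air after throw: [b2@4:L b1@6:L]
Beat 4 (L): throw ball2 h=3 -> lands@7:R; in-air after throw: [b1@6:L b2@7:R]
Beat 5 (R): throw ball3 h=3 -> lands@8:L; in-air after throw: [b1@6:L b2@7:R b3@8:L]
Beat 6 (L): throw ball1 h=3 -> lands@9:R; in-air after throw: [b2@7:R b3@8:L b1@9:R]
Beat 7 (R): throw ball2 h=6 -> lands@13:R; in-air after throw: [b3@8:L b1@9:R b2@13:R]

Answer: ball3:lands@8:L ball1:lands@9:R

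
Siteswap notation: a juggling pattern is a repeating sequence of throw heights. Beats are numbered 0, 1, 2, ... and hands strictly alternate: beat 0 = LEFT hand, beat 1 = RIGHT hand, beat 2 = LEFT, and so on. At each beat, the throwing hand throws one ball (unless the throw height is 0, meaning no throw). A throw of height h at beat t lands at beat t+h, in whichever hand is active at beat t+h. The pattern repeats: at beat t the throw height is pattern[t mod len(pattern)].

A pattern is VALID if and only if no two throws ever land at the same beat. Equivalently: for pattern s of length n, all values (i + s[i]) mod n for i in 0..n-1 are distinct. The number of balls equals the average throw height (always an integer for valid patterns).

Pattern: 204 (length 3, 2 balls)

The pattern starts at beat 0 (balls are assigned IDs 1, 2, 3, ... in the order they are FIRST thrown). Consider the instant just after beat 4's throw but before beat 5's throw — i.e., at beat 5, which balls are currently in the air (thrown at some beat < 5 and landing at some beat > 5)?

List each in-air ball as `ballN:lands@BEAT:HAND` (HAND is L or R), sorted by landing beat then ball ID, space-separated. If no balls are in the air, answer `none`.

Answer: ball1:lands@6:L

Derivation:
Beat 0 (L): throw ball1 h=2 -> lands@2:L; in-air after throw: [b1@2:L]
Beat 2 (L): throw ball1 h=4 -> lands@6:L; in-air after throw: [b1@6:L]
Beat 3 (R): throw ball2 h=2 -> lands@5:R; in-air after throw: [b2@5:R b1@6:L]
Beat 5 (R): throw ball2 h=4 -> lands@9:R; in-air after throw: [b1@6:L b2@9:R]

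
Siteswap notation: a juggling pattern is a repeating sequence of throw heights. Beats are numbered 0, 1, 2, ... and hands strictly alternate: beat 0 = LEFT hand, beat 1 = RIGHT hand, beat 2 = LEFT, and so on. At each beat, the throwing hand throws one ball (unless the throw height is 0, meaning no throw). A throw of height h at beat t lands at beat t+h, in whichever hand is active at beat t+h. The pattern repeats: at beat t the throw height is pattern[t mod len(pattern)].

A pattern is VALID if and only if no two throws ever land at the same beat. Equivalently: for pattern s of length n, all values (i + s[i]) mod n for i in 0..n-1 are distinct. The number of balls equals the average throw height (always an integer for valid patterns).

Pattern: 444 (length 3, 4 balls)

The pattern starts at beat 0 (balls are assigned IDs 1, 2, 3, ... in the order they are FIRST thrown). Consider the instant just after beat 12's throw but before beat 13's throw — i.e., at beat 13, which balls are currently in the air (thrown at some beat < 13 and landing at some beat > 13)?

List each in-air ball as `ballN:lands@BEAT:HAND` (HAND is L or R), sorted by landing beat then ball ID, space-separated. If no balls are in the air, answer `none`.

Beat 0 (L): throw ball1 h=4 -> lands@4:L; in-air after throw: [b1@4:L]
Beat 1 (R): throw ball2 h=4 -> lands@5:R; in-air after throw: [b1@4:L b2@5:R]
Beat 2 (L): throw ball3 h=4 -> lands@6:L; in-air after throw: [b1@4:L b2@5:R b3@6:L]
Beat 3 (R): throw ball4 h=4 -> lands@7:R; in-air after throw: [b1@4:L b2@5:R b3@6:L b4@7:R]
Beat 4 (L): throw ball1 h=4 -> lands@8:L; in-air after throw: [b2@5:R b3@6:L b4@7:R b1@8:L]
Beat 5 (R): throw ball2 h=4 -> lands@9:R; in-air after throw: [b3@6:L b4@7:R b1@8:L b2@9:R]
Beat 6 (L): throw ball3 h=4 -> lands@10:L; in-air after throw: [b4@7:R b1@8:L b2@9:R b3@10:L]
Beat 7 (R): throw ball4 h=4 -> lands@11:R; in-air after throw: [b1@8:L b2@9:R b3@10:L b4@11:R]
Beat 8 (L): throw ball1 h=4 -> lands@12:L; in-air after throw: [b2@9:R b3@10:L b4@11:R b1@12:L]
Beat 9 (R): throw ball2 h=4 -> lands@13:R; in-air after throw: [b3@10:L b4@11:R b1@12:L b2@13:R]
Beat 10 (L): throw ball3 h=4 -> lands@14:L; in-air after throw: [b4@11:R b1@12:L b2@13:R b3@14:L]
Beat 11 (R): throw ball4 h=4 -> lands@15:R; in-air after throw: [b1@12:L b2@13:R b3@14:L b4@15:R]
Beat 12 (L): throw ball1 h=4 -> lands@16:L; in-air after throw: [b2@13:R b3@14:L b4@15:R b1@16:L]
Beat 13 (R): throw ball2 h=4 -> lands@17:R; in-air after throw: [b3@14:L b4@15:R b1@16:L b2@17:R]

Answer: ball3:lands@14:L ball4:lands@15:R ball1:lands@16:L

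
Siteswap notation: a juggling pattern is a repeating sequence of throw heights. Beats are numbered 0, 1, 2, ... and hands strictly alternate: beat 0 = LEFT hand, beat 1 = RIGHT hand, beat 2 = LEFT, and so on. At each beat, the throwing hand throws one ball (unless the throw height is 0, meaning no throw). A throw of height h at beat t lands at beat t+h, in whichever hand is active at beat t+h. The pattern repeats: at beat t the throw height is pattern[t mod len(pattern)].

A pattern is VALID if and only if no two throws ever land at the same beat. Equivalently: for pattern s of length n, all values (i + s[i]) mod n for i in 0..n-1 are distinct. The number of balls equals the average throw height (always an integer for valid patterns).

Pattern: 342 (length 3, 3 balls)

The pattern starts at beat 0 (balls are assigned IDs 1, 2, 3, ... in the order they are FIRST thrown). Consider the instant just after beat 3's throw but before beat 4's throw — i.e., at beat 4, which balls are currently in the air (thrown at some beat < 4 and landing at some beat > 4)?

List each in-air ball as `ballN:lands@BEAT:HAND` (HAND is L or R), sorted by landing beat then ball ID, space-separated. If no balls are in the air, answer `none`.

Beat 0 (L): throw ball1 h=3 -> lands@3:R; in-air after throw: [b1@3:R]
Beat 1 (R): throw ball2 h=4 -> lands@5:R; in-air after throw: [b1@3:R b2@5:R]
Beat 2 (L): throw ball3 h=2 -> lands@4:L; in-air after throw: [b1@3:R b3@4:L b2@5:R]
Beat 3 (R): throw ball1 h=3 -> lands@6:L; in-air after throw: [b3@4:L b2@5:R b1@6:L]
Beat 4 (L): throw ball3 h=4 -> lands@8:L; in-air after throw: [b2@5:R b1@6:L b3@8:L]

Answer: ball2:lands@5:R ball1:lands@6:L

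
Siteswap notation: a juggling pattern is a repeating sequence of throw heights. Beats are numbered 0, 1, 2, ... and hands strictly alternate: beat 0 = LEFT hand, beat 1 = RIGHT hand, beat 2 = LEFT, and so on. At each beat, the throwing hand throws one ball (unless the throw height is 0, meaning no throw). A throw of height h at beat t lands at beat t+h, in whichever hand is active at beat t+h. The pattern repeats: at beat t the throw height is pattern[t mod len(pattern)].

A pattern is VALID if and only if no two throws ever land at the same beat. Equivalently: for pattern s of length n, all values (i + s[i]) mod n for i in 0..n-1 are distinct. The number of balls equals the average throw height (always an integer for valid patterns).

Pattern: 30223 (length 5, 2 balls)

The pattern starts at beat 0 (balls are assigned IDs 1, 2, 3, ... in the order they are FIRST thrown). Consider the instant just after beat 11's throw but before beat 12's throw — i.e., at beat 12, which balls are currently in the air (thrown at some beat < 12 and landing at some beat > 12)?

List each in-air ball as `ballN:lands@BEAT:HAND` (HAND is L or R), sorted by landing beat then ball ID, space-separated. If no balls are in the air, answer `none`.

Beat 0 (L): throw ball1 h=3 -> lands@3:R; in-air after throw: [b1@3:R]
Beat 2 (L): throw ball2 h=2 -> lands@4:L; in-air after throw: [b1@3:R b2@4:L]
Beat 3 (R): throw ball1 h=2 -> lands@5:R; in-air after throw: [b2@4:L b1@5:R]
Beat 4 (L): throw ball2 h=3 -> lands@7:R; in-air after throw: [b1@5:R b2@7:R]
Beat 5 (R): throw ball1 h=3 -> lands@8:L; in-air after throw: [b2@7:R b1@8:L]
Beat 7 (R): throw ball2 h=2 -> lands@9:R; in-air after throw: [b1@8:L b2@9:R]
Beat 8 (L): throw ball1 h=2 -> lands@10:L; in-air after throw: [b2@9:R b1@10:L]
Beat 9 (R): throw ball2 h=3 -> lands@12:L; in-air after throw: [b1@10:L b2@12:L]
Beat 10 (L): throw ball1 h=3 -> lands@13:R; in-air after throw: [b2@12:L b1@13:R]
Beat 12 (L): throw ball2 h=2 -> lands@14:L; in-air after throw: [b1@13:R b2@14:L]

Answer: ball1:lands@13:R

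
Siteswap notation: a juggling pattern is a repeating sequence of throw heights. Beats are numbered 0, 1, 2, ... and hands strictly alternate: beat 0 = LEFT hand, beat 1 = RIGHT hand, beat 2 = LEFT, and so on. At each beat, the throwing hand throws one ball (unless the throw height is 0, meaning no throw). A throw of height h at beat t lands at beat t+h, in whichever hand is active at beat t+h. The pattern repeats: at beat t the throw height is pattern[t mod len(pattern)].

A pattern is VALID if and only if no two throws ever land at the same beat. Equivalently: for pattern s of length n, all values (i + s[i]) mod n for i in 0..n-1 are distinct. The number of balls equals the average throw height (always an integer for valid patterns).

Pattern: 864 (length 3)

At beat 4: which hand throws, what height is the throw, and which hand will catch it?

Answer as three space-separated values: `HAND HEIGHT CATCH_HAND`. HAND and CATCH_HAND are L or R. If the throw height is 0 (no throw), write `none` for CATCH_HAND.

Beat 4: 4 mod 2 = 0, so hand = L
Throw height = pattern[4 mod 3] = pattern[1] = 6
Lands at beat 4+6=10, 10 mod 2 = 0, so catch hand = L

Answer: L 6 L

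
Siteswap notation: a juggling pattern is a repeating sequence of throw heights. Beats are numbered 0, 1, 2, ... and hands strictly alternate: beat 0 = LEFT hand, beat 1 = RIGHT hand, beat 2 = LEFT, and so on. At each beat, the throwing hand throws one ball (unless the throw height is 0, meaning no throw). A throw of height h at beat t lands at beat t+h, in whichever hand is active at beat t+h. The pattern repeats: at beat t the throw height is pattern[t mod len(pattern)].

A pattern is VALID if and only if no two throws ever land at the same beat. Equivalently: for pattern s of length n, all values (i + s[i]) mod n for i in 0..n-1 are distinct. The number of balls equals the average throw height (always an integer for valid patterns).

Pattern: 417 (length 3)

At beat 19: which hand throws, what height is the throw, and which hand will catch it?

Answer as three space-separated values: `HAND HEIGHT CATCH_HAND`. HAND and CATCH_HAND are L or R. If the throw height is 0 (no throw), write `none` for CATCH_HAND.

Beat 19: 19 mod 2 = 1, so hand = R
Throw height = pattern[19 mod 3] = pattern[1] = 1
Lands at beat 19+1=20, 20 mod 2 = 0, so catch hand = L

Answer: R 1 L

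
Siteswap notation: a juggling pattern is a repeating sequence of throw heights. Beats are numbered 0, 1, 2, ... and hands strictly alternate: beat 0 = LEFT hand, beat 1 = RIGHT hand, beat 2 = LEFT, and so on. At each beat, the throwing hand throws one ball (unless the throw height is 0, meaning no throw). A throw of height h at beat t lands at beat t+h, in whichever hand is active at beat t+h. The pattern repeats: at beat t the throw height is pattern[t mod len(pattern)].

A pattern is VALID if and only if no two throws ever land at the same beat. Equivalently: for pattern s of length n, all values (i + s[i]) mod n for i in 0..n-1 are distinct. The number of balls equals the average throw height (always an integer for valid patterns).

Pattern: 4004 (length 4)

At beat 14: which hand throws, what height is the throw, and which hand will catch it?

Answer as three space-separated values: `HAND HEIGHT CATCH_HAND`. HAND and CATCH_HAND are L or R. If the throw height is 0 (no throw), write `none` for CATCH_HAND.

Beat 14: 14 mod 2 = 0, so hand = L
Throw height = pattern[14 mod 4] = pattern[2] = 0

Answer: L 0 none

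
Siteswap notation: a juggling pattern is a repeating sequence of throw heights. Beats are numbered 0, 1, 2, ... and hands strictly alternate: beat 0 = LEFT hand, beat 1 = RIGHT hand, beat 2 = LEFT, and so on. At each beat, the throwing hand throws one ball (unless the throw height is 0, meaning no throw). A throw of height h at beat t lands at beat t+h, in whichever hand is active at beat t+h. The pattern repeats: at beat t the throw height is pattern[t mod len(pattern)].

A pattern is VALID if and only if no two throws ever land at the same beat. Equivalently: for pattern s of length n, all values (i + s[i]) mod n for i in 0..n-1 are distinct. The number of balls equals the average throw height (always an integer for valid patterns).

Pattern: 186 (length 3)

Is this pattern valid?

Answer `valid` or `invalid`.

i=0: (i + s[i]) mod n = (0 + 1) mod 3 = 1
i=1: (i + s[i]) mod n = (1 + 8) mod 3 = 0
i=2: (i + s[i]) mod n = (2 + 6) mod 3 = 2
Residues: [1, 0, 2], distinct: True

Answer: valid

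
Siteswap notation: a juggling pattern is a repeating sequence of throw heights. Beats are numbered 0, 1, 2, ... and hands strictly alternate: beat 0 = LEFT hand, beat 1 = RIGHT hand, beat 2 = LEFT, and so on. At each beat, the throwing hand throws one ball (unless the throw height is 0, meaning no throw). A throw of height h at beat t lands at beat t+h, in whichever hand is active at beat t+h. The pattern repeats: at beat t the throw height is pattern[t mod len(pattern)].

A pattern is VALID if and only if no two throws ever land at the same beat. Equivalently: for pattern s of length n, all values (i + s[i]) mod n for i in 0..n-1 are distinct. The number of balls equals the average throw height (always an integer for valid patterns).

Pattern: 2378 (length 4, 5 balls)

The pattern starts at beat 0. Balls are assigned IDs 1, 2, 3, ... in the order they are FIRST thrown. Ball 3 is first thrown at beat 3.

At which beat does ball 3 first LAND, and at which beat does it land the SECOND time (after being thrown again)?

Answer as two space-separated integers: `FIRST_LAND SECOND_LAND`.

Answer: 11 19

Derivation:
Beat 0 (L): throw ball1 h=2 -> lands@2:L; in-air after throw: [b1@2:L]
Beat 1 (R): throw ball2 h=3 -> lands@4:L; in-air after throw: [b1@2:L b2@4:L]
Beat 2 (L): throw ball1 h=7 -> lands@9:R; in-air after throw: [b2@4:L b1@9:R]
Beat 3 (R): throw ball3 h=8 -> lands@11:R; in-air after throw: [b2@4:L b1@9:R b3@11:R]
Beat 4 (L): throw ball2 h=2 -> lands@6:L; in-air after throw: [b2@6:L b1@9:R b3@11:R]
Beat 5 (R): throw ball4 h=3 -> lands@8:L; in-air after throw: [b2@6:L b4@8:L b1@9:R b3@11:R]
Beat 6 (L): throw ball2 h=7 -> lands@13:R; in-air after throw: [b4@8:L b1@9:R b3@11:R b2@13:R]
Beat 7 (R): throw ball5 h=8 -> lands@15:R; in-air after throw: [b4@8:L b1@9:R b3@11:R b2@13:R b5@15:R]
Beat 8 (L): throw ball4 h=2 -> lands@10:L; in-air after throw: [b1@9:R b4@10:L b3@11:R b2@13:R b5@15:R]
Beat 9 (R): throw ball1 h=3 -> lands@12:L; in-air after throw: [b4@10:L b3@11:R b1@12:L b2@13:R b5@15:R]
Beat 10 (L): throw ball4 h=7 -> lands@17:R; in-air after throw: [b3@11:R b1@12:L b2@13:R b5@15:R b4@17:R]
Beat 11 (R): throw ball3 h=8 -> lands@19:R; in-air after throw: [b1@12:L b2@13:R b5@15:R b4@17:R b3@19:R]
Beat 12 (L): throw ball1 h=2 -> lands@14:L; in-air after throw: [b2@13:R b1@14:L b5@15:R b4@17:R b3@19:R]
Beat 13 (R): throw ball2 h=3 -> lands@16:L; in-air after throw: [b1@14:L b5@15:R b2@16:L b4@17:R b3@19:R]
Beat 14 (L): throw ball1 h=7 -> lands@21:R; in-air after throw: [b5@15:R b2@16:L b4@17:R b3@19:R b1@21:R]
Beat 15 (R): throw ball5 h=8 -> lands@23:R; in-air after throw: [b2@16:L b4@17:R b3@19:R b1@21:R b5@23:R]
Beat 16 (L): throw ball2 h=2 -> lands@18:L; in-air after throw: [b4@17:R b2@18:L b3@19:R b1@21:R b5@23:R]
Beat 17 (R): throw ball4 h=3 -> lands@20:L; in-air after throw: [b2@18:L b3@19:R b4@20:L b1@21:R b5@23:R]
Beat 18 (L): throw ball2 h=7 -> lands@25:R; in-air after throw: [b3@19:R b4@20:L b1@21:R b5@23:R b2@25:R]
Beat 19 (R): throw ball3 h=8 -> lands@27:R; in-air after throw: [b4@20:L b1@21:R b5@23:R b2@25:R b3@27:R]
Ball 3: thrown@3 h=8 -> first land @11; rethrown@11 h=8 -> second land @19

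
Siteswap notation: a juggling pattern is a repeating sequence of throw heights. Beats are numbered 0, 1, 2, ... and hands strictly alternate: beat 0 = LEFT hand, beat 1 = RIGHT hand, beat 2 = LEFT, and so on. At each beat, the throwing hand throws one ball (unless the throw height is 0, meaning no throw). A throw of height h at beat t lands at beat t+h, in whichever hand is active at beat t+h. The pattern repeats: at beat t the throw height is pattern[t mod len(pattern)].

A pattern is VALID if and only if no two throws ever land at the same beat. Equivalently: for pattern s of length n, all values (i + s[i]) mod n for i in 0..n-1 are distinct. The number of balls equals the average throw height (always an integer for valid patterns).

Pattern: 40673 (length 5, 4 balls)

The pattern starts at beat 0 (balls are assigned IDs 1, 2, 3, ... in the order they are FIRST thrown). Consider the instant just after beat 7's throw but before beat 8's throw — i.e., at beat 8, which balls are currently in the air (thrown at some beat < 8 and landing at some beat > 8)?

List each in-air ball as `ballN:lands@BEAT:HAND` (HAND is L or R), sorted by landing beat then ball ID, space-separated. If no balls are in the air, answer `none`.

Answer: ball4:lands@9:R ball3:lands@10:L ball1:lands@13:R

Derivation:
Beat 0 (L): throw ball1 h=4 -> lands@4:L; in-air after throw: [b1@4:L]
Beat 2 (L): throw ball2 h=6 -> lands@8:L; in-air after throw: [b1@4:L b2@8:L]
Beat 3 (R): throw ball3 h=7 -> lands@10:L; in-air after throw: [b1@4:L b2@8:L b3@10:L]
Beat 4 (L): throw ball1 h=3 -> lands@7:R; in-air after throw: [b1@7:R b2@8:L b3@10:L]
Beat 5 (R): throw ball4 h=4 -> lands@9:R; in-air after throw: [b1@7:R b2@8:L b4@9:R b3@10:L]
Beat 7 (R): throw ball1 h=6 -> lands@13:R; in-air after throw: [b2@8:L b4@9:R b3@10:L b1@13:R]
Beat 8 (L): throw ball2 h=7 -> lands@15:R; in-air after throw: [b4@9:R b3@10:L b1@13:R b2@15:R]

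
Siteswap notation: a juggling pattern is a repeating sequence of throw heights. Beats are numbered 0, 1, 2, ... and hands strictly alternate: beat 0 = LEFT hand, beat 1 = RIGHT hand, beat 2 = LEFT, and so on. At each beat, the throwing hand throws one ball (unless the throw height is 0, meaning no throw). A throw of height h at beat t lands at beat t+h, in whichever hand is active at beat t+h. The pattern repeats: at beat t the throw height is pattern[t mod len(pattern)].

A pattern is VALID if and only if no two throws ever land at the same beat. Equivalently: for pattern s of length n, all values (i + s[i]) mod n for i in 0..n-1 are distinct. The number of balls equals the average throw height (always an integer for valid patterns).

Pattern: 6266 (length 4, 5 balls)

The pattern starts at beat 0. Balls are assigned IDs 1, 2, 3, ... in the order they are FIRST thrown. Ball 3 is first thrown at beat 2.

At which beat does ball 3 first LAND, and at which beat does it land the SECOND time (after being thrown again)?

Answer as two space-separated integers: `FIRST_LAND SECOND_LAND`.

Beat 0 (L): throw ball1 h=6 -> lands@6:L; in-air after throw: [b1@6:L]
Beat 1 (R): throw ball2 h=2 -> lands@3:R; in-air after throw: [b2@3:R b1@6:L]
Beat 2 (L): throw ball3 h=6 -> lands@8:L; in-air after throw: [b2@3:R b1@6:L b3@8:L]
Beat 3 (R): throw ball2 h=6 -> lands@9:R; in-air after throw: [b1@6:L b3@8:L b2@9:R]
Beat 4 (L): throw ball4 h=6 -> lands@10:L; in-air after throw: [b1@6:L b3@8:L b2@9:R b4@10:L]
Beat 5 (R): throw ball5 h=2 -> lands@7:R; in-air after throw: [b1@6:L b5@7:R b3@8:L b2@9:R b4@10:L]
Beat 6 (L): throw ball1 h=6 -> lands@12:L; in-air after throw: [b5@7:R b3@8:L b2@9:R b4@10:L b1@12:L]
Beat 7 (R): throw ball5 h=6 -> lands@13:R; in-air after throw: [b3@8:L b2@9:R b4@10:L b1@12:L b5@13:R]
Beat 8 (L): throw ball3 h=6 -> lands@14:L; in-air after throw: [b2@9:R b4@10:L b1@12:L b5@13:R b3@14:L]
Beat 9 (R): throw ball2 h=2 -> lands@11:R; in-air after throw: [b4@10:L b2@11:R b1@12:L b5@13:R b3@14:L]
Beat 10 (L): throw ball4 h=6 -> lands@16:L; in-air after throw: [b2@11:R b1@12:L b5@13:R b3@14:L b4@16:L]
Beat 11 (R): throw ball2 h=6 -> lands@17:R; in-air after throw: [b1@12:L b5@13:R b3@14:L b4@16:L b2@17:R]
Beat 12 (L): throw ball1 h=6 -> lands@18:L; in-air after throw: [b5@13:R b3@14:L b4@16:L b2@17:R b1@18:L]
Beat 13 (R): throw ball5 h=2 -> lands@15:R; in-air after throw: [b3@14:L b5@15:R b4@16:L b2@17:R b1@18:L]
Beat 14 (L): throw ball3 h=6 -> lands@20:L; in-air after throw: [b5@15:R b4@16:L b2@17:R b1@18:L b3@20:L]
Ball 3: thrown@2 h=6 -> first land @8; rethrown@8 h=6 -> second land @14

Answer: 8 14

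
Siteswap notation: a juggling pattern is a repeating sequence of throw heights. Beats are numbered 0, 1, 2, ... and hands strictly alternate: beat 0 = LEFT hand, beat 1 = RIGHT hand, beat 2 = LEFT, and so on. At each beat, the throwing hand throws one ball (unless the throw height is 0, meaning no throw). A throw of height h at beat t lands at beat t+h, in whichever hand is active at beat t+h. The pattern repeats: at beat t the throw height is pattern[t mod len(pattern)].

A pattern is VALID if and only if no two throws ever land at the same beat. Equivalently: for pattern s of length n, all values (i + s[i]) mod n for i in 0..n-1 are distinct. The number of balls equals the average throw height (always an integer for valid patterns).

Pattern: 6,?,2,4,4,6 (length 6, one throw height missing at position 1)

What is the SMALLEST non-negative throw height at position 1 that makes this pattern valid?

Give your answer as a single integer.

i=0: (0 + 6) mod 6 = 0
i=1: s[i]=? (unknown)
i=2: (2 + 2) mod 6 = 4
i=3: (3 + 4) mod 6 = 1
i=4: (4 + 4) mod 6 = 2
i=5: (5 + 6) mod 6 = 5
Known residues: [0, 1, 2, 4, 5]; need a permutation of 0..5, so missing residue r = 3
Need (1 + s) mod 6 = 3; smallest s = (3 - 1) mod 6 = 2

Answer: 2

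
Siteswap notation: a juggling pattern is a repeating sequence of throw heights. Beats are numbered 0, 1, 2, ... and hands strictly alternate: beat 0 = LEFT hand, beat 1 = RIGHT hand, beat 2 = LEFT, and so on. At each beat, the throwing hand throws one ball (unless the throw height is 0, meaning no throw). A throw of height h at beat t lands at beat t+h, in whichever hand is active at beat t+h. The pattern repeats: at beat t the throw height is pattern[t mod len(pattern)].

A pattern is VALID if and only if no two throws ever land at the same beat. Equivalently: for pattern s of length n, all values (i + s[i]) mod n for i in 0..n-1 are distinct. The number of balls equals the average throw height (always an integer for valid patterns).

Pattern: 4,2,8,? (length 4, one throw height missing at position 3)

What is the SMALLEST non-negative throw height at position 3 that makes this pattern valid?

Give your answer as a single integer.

i=0: (0 + 4) mod 4 = 0
i=1: (1 + 2) mod 4 = 3
i=2: (2 + 8) mod 4 = 2
i=3: s[i]=? (unknown)
Known residues: [0, 2, 3]; need a permutation of 0..3, so missing residue r = 1
Need (3 + s) mod 4 = 1; smallest s = (1 - 3) mod 4 = 2

Answer: 2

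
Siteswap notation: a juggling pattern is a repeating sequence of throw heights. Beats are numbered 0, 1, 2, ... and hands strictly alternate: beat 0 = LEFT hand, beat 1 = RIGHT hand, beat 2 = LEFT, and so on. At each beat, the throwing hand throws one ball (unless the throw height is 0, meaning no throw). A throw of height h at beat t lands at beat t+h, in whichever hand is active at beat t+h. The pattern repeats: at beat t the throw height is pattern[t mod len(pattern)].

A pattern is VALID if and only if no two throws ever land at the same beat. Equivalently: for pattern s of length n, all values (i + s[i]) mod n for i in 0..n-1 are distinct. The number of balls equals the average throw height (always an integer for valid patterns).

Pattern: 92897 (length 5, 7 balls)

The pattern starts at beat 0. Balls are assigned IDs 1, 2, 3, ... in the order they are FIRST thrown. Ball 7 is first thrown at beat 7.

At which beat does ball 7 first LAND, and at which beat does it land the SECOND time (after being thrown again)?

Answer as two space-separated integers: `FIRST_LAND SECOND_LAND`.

Answer: 15 24

Derivation:
Beat 0 (L): throw ball1 h=9 -> lands@9:R; in-air after throw: [b1@9:R]
Beat 1 (R): throw ball2 h=2 -> lands@3:R; in-air after throw: [b2@3:R b1@9:R]
Beat 2 (L): throw ball3 h=8 -> lands@10:L; in-air after throw: [b2@3:R b1@9:R b3@10:L]
Beat 3 (R): throw ball2 h=9 -> lands@12:L; in-air after throw: [b1@9:R b3@10:L b2@12:L]
Beat 4 (L): throw ball4 h=7 -> lands@11:R; in-air after throw: [b1@9:R b3@10:L b4@11:R b2@12:L]
Beat 5 (R): throw ball5 h=9 -> lands@14:L; in-air after throw: [b1@9:R b3@10:L b4@11:R b2@12:L b5@14:L]
Beat 6 (L): throw ball6 h=2 -> lands@8:L; in-air after throw: [b6@8:L b1@9:R b3@10:L b4@11:R b2@12:L b5@14:L]
Beat 7 (R): throw ball7 h=8 -> lands@15:R; in-air after throw: [b6@8:L b1@9:R b3@10:L b4@11:R b2@12:L b5@14:L b7@15:R]
Beat 8 (L): throw ball6 h=9 -> lands@17:R; in-air after throw: [b1@9:R b3@10:L b4@11:R b2@12:L b5@14:L b7@15:R b6@17:R]
Beat 9 (R): throw ball1 h=7 -> lands@16:L; in-air after throw: [b3@10:L b4@11:R b2@12:L b5@14:L b7@15:R b1@16:L b6@17:R]
Beat 10 (L): throw ball3 h=9 -> lands@19:R; in-air after throw: [b4@11:R b2@12:L b5@14:L b7@15:R b1@16:L b6@17:R b3@19:R]
Beat 11 (R): throw ball4 h=2 -> lands@13:R; in-air after throw: [b2@12:L b4@13:R b5@14:L b7@15:R b1@16:L b6@17:R b3@19:R]
Beat 12 (L): throw ball2 h=8 -> lands@20:L; in-air after throw: [b4@13:R b5@14:L b7@15:R b1@16:L b6@17:R b3@19:R b2@20:L]
Beat 13 (R): throw ball4 h=9 -> lands@22:L; in-air after throw: [b5@14:L b7@15:R b1@16:L b6@17:R b3@19:R b2@20:L b4@22:L]
Beat 14 (L): throw ball5 h=7 -> lands@21:R; in-air after throw: [b7@15:R b1@16:L b6@17:R b3@19:R b2@20:L b5@21:R b4@22:L]
Beat 15 (R): throw ball7 h=9 -> lands@24:L; in-air after throw: [b1@16:L b6@17:R b3@19:R b2@20:L b5@21:R b4@22:L b7@24:L]
Beat 16 (L): throw ball1 h=2 -> lands@18:L; in-air after throw: [b6@17:R b1@18:L b3@19:R b2@20:L b5@21:R b4@22:L b7@24:L]
Beat 17 (R): throw ball6 h=8 -> lands@25:R; in-air after throw: [b1@18:L b3@19:R b2@20:L b5@21:R b4@22:L b7@24:L b6@25:R]
Ball 7: thrown@7 h=8 -> first land @15; rethrown@15 h=9 -> second land @24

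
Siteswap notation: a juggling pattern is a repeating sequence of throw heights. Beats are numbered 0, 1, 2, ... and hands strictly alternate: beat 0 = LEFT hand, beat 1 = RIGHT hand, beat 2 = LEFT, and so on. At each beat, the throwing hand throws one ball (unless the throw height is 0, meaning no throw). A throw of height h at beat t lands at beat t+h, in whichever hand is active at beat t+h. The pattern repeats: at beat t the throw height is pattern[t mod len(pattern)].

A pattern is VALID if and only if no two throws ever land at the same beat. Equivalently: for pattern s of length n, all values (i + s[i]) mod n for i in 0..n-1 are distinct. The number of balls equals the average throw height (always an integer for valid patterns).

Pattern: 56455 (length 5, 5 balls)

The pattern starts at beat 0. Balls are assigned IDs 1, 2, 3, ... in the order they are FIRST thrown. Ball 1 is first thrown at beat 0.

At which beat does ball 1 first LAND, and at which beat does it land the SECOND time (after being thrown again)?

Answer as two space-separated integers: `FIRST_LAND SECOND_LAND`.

Beat 0 (L): throw ball1 h=5 -> lands@5:R; in-air after throw: [b1@5:R]
Beat 1 (R): throw ball2 h=6 -> lands@7:R; in-air after throw: [b1@5:R b2@7:R]
Beat 2 (L): throw ball3 h=4 -> lands@6:L; in-air after throw: [b1@5:R b3@6:L b2@7:R]
Beat 3 (R): throw ball4 h=5 -> lands@8:L; in-air after throw: [b1@5:R b3@6:L b2@7:R b4@8:L]
Beat 4 (L): throw ball5 h=5 -> lands@9:R; in-air after throw: [b1@5:R b3@6:L b2@7:R b4@8:L b5@9:R]
Beat 5 (R): throw ball1 h=5 -> lands@10:L; in-air after throw: [b3@6:L b2@7:R b4@8:L b5@9:R b1@10:L]
Beat 6 (L): throw ball3 h=6 -> lands@12:L; in-air after throw: [b2@7:R b4@8:L b5@9:R b1@10:L b3@12:L]
Beat 7 (R): throw ball2 h=4 -> lands@11:R; in-air after throw: [b4@8:L b5@9:R b1@10:L b2@11:R b3@12:L]
Beat 8 (L): throw ball4 h=5 -> lands@13:R; in-air after throw: [b5@9:R b1@10:L b2@11:R b3@12:L b4@13:R]
Beat 9 (R): throw ball5 h=5 -> lands@14:L; in-air after throw: [b1@10:L b2@11:R b3@12:L b4@13:R b5@14:L]
Beat 10 (L): throw ball1 h=5 -> lands@15:R; in-air after throw: [b2@11:R b3@12:L b4@13:R b5@14:L b1@15:R]
Ball 1: thrown@0 h=5 -> first land @5; rethrown@5 h=5 -> second land @10

Answer: 5 10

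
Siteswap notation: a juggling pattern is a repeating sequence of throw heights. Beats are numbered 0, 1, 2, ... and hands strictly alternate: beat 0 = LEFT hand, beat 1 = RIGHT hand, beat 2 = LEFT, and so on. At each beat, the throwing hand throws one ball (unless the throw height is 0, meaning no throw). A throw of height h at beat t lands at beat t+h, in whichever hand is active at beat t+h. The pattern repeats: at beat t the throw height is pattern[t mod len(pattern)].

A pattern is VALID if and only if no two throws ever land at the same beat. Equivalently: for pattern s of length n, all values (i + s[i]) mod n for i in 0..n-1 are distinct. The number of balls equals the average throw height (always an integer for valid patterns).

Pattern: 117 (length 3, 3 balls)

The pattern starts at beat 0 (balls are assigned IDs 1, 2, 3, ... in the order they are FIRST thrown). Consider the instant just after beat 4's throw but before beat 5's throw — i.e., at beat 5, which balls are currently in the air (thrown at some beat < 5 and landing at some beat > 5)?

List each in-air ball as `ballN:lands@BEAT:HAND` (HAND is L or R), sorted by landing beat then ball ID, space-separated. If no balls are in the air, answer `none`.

Beat 0 (L): throw ball1 h=1 -> lands@1:R; in-air after throw: [b1@1:R]
Beat 1 (R): throw ball1 h=1 -> lands@2:L; in-air after throw: [b1@2:L]
Beat 2 (L): throw ball1 h=7 -> lands@9:R; in-air after throw: [b1@9:R]
Beat 3 (R): throw ball2 h=1 -> lands@4:L; in-air after throw: [b2@4:L b1@9:R]
Beat 4 (L): throw ball2 h=1 -> lands@5:R; in-air after throw: [b2@5:R b1@9:R]
Beat 5 (R): throw ball2 h=7 -> lands@12:L; in-air after throw: [b1@9:R b2@12:L]

Answer: ball1:lands@9:R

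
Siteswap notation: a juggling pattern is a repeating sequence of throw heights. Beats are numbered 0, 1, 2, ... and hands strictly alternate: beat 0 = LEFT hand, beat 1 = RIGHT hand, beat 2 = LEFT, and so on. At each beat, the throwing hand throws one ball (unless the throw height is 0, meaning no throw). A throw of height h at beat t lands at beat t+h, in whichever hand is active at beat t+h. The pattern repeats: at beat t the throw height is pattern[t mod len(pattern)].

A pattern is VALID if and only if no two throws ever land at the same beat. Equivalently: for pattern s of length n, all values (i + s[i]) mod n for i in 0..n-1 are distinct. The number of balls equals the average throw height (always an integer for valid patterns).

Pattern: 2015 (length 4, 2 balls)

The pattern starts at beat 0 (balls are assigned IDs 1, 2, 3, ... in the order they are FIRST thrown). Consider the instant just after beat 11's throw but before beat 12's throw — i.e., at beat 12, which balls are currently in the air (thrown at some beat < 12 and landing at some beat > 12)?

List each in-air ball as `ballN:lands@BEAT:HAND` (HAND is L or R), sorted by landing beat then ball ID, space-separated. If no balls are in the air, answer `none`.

Beat 0 (L): throw ball1 h=2 -> lands@2:L; in-air after throw: [b1@2:L]
Beat 2 (L): throw ball1 h=1 -> lands@3:R; in-air after throw: [b1@3:R]
Beat 3 (R): throw ball1 h=5 -> lands@8:L; in-air after throw: [b1@8:L]
Beat 4 (L): throw ball2 h=2 -> lands@6:L; in-air after throw: [b2@6:L b1@8:L]
Beat 6 (L): throw ball2 h=1 -> lands@7:R; in-air after throw: [b2@7:R b1@8:L]
Beat 7 (R): throw ball2 h=5 -> lands@12:L; in-air after throw: [b1@8:L b2@12:L]
Beat 8 (L): throw ball1 h=2 -> lands@10:L; in-air after throw: [b1@10:L b2@12:L]
Beat 10 (L): throw ball1 h=1 -> lands@11:R; in-air after throw: [b1@11:R b2@12:L]
Beat 11 (R): throw ball1 h=5 -> lands@16:L; in-air after throw: [b2@12:L b1@16:L]
Beat 12 (L): throw ball2 h=2 -> lands@14:L; in-air after throw: [b2@14:L b1@16:L]

Answer: ball1:lands@16:L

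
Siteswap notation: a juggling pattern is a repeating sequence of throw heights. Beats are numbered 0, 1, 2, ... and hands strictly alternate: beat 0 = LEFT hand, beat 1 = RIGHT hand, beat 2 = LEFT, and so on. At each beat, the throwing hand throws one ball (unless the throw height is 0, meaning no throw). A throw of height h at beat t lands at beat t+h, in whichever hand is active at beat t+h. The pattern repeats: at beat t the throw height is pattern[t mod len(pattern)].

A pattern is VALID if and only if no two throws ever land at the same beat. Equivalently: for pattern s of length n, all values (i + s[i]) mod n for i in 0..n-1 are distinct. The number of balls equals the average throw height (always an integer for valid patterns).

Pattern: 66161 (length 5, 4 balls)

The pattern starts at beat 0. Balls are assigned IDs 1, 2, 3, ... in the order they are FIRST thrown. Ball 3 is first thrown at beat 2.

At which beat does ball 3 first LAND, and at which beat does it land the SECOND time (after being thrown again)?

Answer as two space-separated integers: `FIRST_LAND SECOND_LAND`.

Beat 0 (L): throw ball1 h=6 -> lands@6:L; in-air after throw: [b1@6:L]
Beat 1 (R): throw ball2 h=6 -> lands@7:R; in-air after throw: [b1@6:L b2@7:R]
Beat 2 (L): throw ball3 h=1 -> lands@3:R; in-air after throw: [b3@3:R b1@6:L b2@7:R]
Beat 3 (R): throw ball3 h=6 -> lands@9:R; in-air after throw: [b1@6:L b2@7:R b3@9:R]
Beat 4 (L): throw ball4 h=1 -> lands@5:R; in-air after throw: [b4@5:R b1@6:L b2@7:R b3@9:R]
Beat 5 (R): throw ball4 h=6 -> lands@11:R; in-air after throw: [b1@6:L b2@7:R b3@9:R b4@11:R]
Beat 6 (L): throw ball1 h=6 -> lands@12:L; in-air after throw: [b2@7:R b3@9:R b4@11:R b1@12:L]
Beat 7 (R): throw ball2 h=1 -> lands@8:L; in-air after throw: [b2@8:L b3@9:R b4@11:R b1@12:L]
Beat 8 (L): throw ball2 h=6 -> lands@14:L; in-air after throw: [b3@9:R b4@11:R b1@12:L b2@14:L]
Beat 9 (R): throw ball3 h=1 -> lands@10:L; in-air after throw: [b3@10:L b4@11:R b1@12:L b2@14:L]
Ball 3: thrown@2 h=1 -> first land @3; rethrown@3 h=6 -> second land @9

Answer: 3 9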